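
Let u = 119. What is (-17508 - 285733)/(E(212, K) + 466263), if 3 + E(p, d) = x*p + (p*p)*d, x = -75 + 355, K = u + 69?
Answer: -303241/8975092 ≈ -0.033787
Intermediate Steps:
K = 188 (K = 119 + 69 = 188)
x = 280
E(p, d) = -3 + 280*p + d*p² (E(p, d) = -3 + (280*p + (p*p)*d) = -3 + (280*p + p²*d) = -3 + (280*p + d*p²) = -3 + 280*p + d*p²)
(-17508 - 285733)/(E(212, K) + 466263) = (-17508 - 285733)/((-3 + 280*212 + 188*212²) + 466263) = -303241/((-3 + 59360 + 188*44944) + 466263) = -303241/((-3 + 59360 + 8449472) + 466263) = -303241/(8508829 + 466263) = -303241/8975092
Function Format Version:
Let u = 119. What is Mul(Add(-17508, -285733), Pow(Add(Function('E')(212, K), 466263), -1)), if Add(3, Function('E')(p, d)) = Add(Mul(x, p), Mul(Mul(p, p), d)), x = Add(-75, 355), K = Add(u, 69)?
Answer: Rational(-303241, 8975092) ≈ -0.033787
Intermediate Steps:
K = 188 (K = Add(119, 69) = 188)
x = 280
Function('E')(p, d) = Add(-3, Mul(280, p), Mul(d, Pow(p, 2))) (Function('E')(p, d) = Add(-3, Add(Mul(280, p), Mul(Mul(p, p), d))) = Add(-3, Add(Mul(280, p), Mul(Pow(p, 2), d))) = Add(-3, Add(Mul(280, p), Mul(d, Pow(p, 2)))) = Add(-3, Mul(280, p), Mul(d, Pow(p, 2))))
Mul(Add(-17508, -285733), Pow(Add(Function('E')(212, K), 466263), -1)) = Mul(Add(-17508, -285733), Pow(Add(Add(-3, Mul(280, 212), Mul(188, Pow(212, 2))), 466263), -1)) = Mul(-303241, Pow(Add(Add(-3, 59360, Mul(188, 44944)), 466263), -1)) = Mul(-303241, Pow(Add(Add(-3, 59360, 8449472), 466263), -1)) = Mul(-303241, Pow(Add(8508829, 466263), -1)) = Mul(-303241, Pow(8975092, -1)) = Mul(-303241, Rational(1, 8975092)) = Rational(-303241, 8975092)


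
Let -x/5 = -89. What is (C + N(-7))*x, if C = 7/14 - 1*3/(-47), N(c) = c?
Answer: -269225/94 ≈ -2864.1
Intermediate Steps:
x = 445 (x = -5*(-89) = 445)
C = 53/94 (C = 7*(1/14) - 3*(-1/47) = ½ + 3/47 = 53/94 ≈ 0.56383)
(C + N(-7))*x = (53/94 - 7)*445 = -605/94*445 = -269225/94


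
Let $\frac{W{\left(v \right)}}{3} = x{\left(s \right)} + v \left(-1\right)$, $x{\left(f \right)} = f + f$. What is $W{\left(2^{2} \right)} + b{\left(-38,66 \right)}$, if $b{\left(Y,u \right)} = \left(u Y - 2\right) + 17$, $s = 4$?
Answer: $-2481$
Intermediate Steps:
$x{\left(f \right)} = 2 f$
$W{\left(v \right)} = 24 - 3 v$ ($W{\left(v \right)} = 3 \left(2 \cdot 4 + v \left(-1\right)\right) = 3 \left(8 - v\right) = 24 - 3 v$)
$b{\left(Y,u \right)} = 15 + Y u$ ($b{\left(Y,u \right)} = \left(Y u - 2\right) + 17 = \left(-2 + Y u\right) + 17 = 15 + Y u$)
$W{\left(2^{2} \right)} + b{\left(-38,66 \right)} = \left(24 - 3 \cdot 2^{2}\right) + \left(15 - 2508\right) = \left(24 - 12\right) + \left(15 - 2508\right) = \left(24 - 12\right) - 2493 = 12 - 2493 = -2481$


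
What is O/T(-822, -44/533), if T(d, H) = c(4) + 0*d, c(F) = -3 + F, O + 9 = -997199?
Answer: -997208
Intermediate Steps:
O = -997208 (O = -9 - 997199 = -997208)
T(d, H) = 1 (T(d, H) = (-3 + 4) + 0*d = 1 + 0 = 1)
O/T(-822, -44/533) = -997208/1 = -997208*1 = -997208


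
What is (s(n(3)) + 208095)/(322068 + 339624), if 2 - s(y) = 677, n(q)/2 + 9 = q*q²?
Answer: 17285/55141 ≈ 0.31347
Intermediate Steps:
n(q) = -18 + 2*q³ (n(q) = -18 + 2*(q*q²) = -18 + 2*q³)
s(y) = -675 (s(y) = 2 - 1*677 = 2 - 677 = -675)
(s(n(3)) + 208095)/(322068 + 339624) = (-675 + 208095)/(322068 + 339624) = 207420/661692 = 207420*(1/661692) = 17285/55141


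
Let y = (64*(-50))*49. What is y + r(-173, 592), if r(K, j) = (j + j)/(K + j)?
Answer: -65698016/419 ≈ -1.5680e+5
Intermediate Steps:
y = -156800 (y = -3200*49 = -156800)
r(K, j) = 2*j/(K + j) (r(K, j) = (2*j)/(K + j) = 2*j/(K + j))
y + r(-173, 592) = -156800 + 2*592/(-173 + 592) = -156800 + 2*592/419 = -156800 + 2*592*(1/419) = -156800 + 1184/419 = -65698016/419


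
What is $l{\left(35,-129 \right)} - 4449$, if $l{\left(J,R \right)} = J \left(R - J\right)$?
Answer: $-10189$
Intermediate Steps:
$l{\left(35,-129 \right)} - 4449 = 35 \left(-129 - 35\right) - 4449 = 35 \left(-164\right) - 4449 = -5740 - 4449 = -10189$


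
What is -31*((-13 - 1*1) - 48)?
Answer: 1922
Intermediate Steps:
-31*((-13 - 1*1) - 48) = -31*((-13 - 1) - 48) = -31*(-14 - 48) = -31*(-62) = 1922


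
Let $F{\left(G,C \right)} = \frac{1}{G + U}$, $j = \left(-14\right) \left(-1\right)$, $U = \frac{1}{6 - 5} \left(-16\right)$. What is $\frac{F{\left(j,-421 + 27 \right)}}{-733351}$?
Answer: $\frac{1}{1466702} \approx 6.818 \cdot 10^{-7}$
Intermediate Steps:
$U = -16$ ($U = 1^{-1} \left(-16\right) = 1 \left(-16\right) = -16$)
$j = 14$
$F{\left(G,C \right)} = \frac{1}{-16 + G}$ ($F{\left(G,C \right)} = \frac{1}{G - 16} = \frac{1}{-16 + G}$)
$\frac{F{\left(j,-421 + 27 \right)}}{-733351} = \frac{1}{\left(-16 + 14\right) \left(-733351\right)} = \frac{1}{-2} \left(- \frac{1}{733351}\right) = \left(- \frac{1}{2}\right) \left(- \frac{1}{733351}\right) = \frac{1}{1466702}$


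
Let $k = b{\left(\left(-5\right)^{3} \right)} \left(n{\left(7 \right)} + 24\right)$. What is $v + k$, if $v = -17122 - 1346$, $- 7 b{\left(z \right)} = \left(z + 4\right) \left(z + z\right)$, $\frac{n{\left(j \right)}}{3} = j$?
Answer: $- \frac{1490526}{7} \approx -2.1293 \cdot 10^{5}$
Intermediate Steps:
$n{\left(j \right)} = 3 j$
$b{\left(z \right)} = - \frac{2 z \left(4 + z\right)}{7}$ ($b{\left(z \right)} = - \frac{\left(z + 4\right) \left(z + z\right)}{7} = - \frac{\left(4 + z\right) 2 z}{7} = - \frac{2 z \left(4 + z\right)}{7}$)
$v = -18468$ ($v = -17122 - 1346 = -18468$)
$k = - \frac{1361250}{7}$ ($k = - \frac{2 \left(-5\right)^{3} \left(4 + \left(-5\right)^{3}\right)}{7} \left(3 \cdot 7 + 24\right) = \left(- \frac{2}{7}\right) \left(-125\right) \left(4 - 125\right) \left(21 + 24\right) = \left(- \frac{2}{7}\right) \left(-125\right) \left(-121\right) 45 = \left(- \frac{30250}{7}\right) 45 = - \frac{1361250}{7} \approx -1.9446 \cdot 10^{5}$)
$v + k = -18468 - \frac{1361250}{7} = - \frac{1490526}{7}$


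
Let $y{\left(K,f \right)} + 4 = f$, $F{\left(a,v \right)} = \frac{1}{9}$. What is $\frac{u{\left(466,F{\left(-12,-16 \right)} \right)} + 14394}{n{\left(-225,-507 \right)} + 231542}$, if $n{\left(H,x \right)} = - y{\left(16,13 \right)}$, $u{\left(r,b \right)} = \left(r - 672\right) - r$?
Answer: $\frac{13722}{231533} \approx 0.059266$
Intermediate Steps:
$F{\left(a,v \right)} = \frac{1}{9}$
$y{\left(K,f \right)} = -4 + f$
$u{\left(r,b \right)} = -672$ ($u{\left(r,b \right)} = \left(-672 + r\right) - r = -672$)
$n{\left(H,x \right)} = -9$ ($n{\left(H,x \right)} = - (-4 + 13) = \left(-1\right) 9 = -9$)
$\frac{u{\left(466,F{\left(-12,-16 \right)} \right)} + 14394}{n{\left(-225,-507 \right)} + 231542} = \frac{-672 + 14394}{-9 + 231542} = \frac{13722}{231533}$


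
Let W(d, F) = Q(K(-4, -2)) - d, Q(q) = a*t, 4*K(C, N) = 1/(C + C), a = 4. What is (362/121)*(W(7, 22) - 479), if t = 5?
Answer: -168692/121 ≈ -1394.1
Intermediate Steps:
K(C, N) = 1/(8*C) (K(C, N) = 1/(4*(C + C)) = 1/(4*((2*C))) = (1/(2*C))/4 = 1/(8*C))
Q(q) = 20 (Q(q) = 4*5 = 20)
W(d, F) = 20 - d
(362/121)*(W(7, 22) - 479) = (362/121)*((20 - 1*7) - 479) = (362*(1/121))*((20 - 7) - 479) = 362*(13 - 479)/121 = (362/121)*(-466) = -168692/121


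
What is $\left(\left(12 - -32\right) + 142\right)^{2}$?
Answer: $34596$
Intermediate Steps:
$\left(\left(12 - -32\right) + 142\right)^{2} = \left(\left(12 + 32\right) + 142\right)^{2} = \left(44 + 142\right)^{2} = 186^{2} = 34596$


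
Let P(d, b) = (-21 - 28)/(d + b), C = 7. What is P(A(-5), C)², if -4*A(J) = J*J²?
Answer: 38416/23409 ≈ 1.6411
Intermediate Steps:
A(J) = -J³/4 (A(J) = -J*J²/4 = -J³/4)
P(d, b) = -49/(b + d)
P(A(-5), C)² = (-49/(7 - ¼*(-5)³))² = (-49/(7 - ¼*(-125)))² = (-49/(7 + 125/4))² = (-49/153/4)² = (-49*4/153)² = (-196/153)² = 38416/23409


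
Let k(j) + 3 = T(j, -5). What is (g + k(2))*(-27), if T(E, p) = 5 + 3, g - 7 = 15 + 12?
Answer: -1053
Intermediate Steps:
g = 34 (g = 7 + (15 + 12) = 7 + 27 = 34)
T(E, p) = 8
k(j) = 5 (k(j) = -3 + 8 = 5)
(g + k(2))*(-27) = (34 + 5)*(-27) = 39*(-27) = -1053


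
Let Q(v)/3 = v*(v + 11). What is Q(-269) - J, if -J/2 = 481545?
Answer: 1171296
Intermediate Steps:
J = -963090 (J = -2*481545 = -963090)
Q(v) = 3*v*(11 + v) (Q(v) = 3*(v*(v + 11)) = 3*(v*(11 + v)) = 3*v*(11 + v))
Q(-269) - J = 3*(-269)*(11 - 269) - 1*(-963090) = 3*(-269)*(-258) + 963090 = 208206 + 963090 = 1171296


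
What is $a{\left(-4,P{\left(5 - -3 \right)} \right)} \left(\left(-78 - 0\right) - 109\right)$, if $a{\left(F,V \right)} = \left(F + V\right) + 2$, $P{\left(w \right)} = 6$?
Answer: $-748$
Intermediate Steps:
$a{\left(F,V \right)} = 2 + F + V$
$a{\left(-4,P{\left(5 - -3 \right)} \right)} \left(\left(-78 - 0\right) - 109\right) = \left(2 - 4 + 6\right) \left(\left(-78 - 0\right) - 109\right) = 4 \left(\left(-78 + 0\right) - 109\right) = 4 \left(-78 - 109\right) = 4 \left(-187\right) = -748$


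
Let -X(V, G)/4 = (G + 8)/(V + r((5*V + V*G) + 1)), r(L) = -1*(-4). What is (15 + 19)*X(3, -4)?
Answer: -544/7 ≈ -77.714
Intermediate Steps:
r(L) = 4
X(V, G) = -4*(8 + G)/(4 + V) (X(V, G) = -4*(G + 8)/(V + 4) = -4*(8 + G)/(4 + V))
(15 + 19)*X(3, -4) = (15 + 19)*(4*(-8 - 1*(-4))/(4 + 3)) = 34*(4*(-8 + 4)/7) = 34*(4*(1/7)*(-4)) = 34*(-16/7) = -544/7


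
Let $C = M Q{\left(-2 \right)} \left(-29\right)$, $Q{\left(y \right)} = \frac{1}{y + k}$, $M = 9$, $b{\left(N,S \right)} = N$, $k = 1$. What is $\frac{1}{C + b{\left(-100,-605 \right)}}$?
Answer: $\frac{1}{161} \approx 0.0062112$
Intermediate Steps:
$Q{\left(y \right)} = \frac{1}{1 + y}$ ($Q{\left(y \right)} = \frac{1}{y + 1} = \frac{1}{1 + y}$)
$C = 261$ ($C = \frac{9}{1 - 2} \left(-29\right) = \frac{9}{-1} \left(-29\right) = 9 \left(-1\right) \left(-29\right) = \left(-9\right) \left(-29\right) = 261$)
$\frac{1}{C + b{\left(-100,-605 \right)}} = \frac{1}{261 - 100} = \frac{1}{161}$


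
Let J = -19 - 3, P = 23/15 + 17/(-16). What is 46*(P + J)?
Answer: -118841/120 ≈ -990.34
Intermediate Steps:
P = 113/240 (P = 23*(1/15) + 17*(-1/16) = 23/15 - 17/16 = 113/240 ≈ 0.47083)
J = -22
46*(P + J) = 46*(113/240 - 22) = 46*(-5167/240) = -118841/120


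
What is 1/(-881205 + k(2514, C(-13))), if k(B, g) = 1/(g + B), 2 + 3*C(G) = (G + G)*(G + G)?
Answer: -8216/7239980277 ≈ -1.1348e-6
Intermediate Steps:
C(G) = -⅔ + 4*G²/3 (C(G) = -⅔ + ((G + G)*(G + G))/3 = -⅔ + ((2*G)*(2*G))/3 = -⅔ + (4*G²)/3 = -⅔ + 4*G²/3)
k(B, g) = 1/(B + g)
1/(-881205 + k(2514, C(-13))) = 1/(-881205 + 1/(2514 + (-⅔ + (4/3)*(-13)²))) = 1/(-881205 + 1/(2514 + (-⅔ + (4/3)*169))) = 1/(-881205 + 1/(2514 + (-⅔ + 676/3))) = 1/(-881205 + 1/(2514 + 674/3)) = 1/(-881205 + 1/(8216/3)) = 1/(-881205 + 3/8216) = 1/(-7239980277/8216) = -8216/7239980277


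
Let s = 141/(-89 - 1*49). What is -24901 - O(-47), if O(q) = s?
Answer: -1145399/46 ≈ -24900.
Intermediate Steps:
s = -47/46 (s = 141/(-89 - 49) = 141/(-138) = 141*(-1/138) = -47/46 ≈ -1.0217)
O(q) = -47/46
-24901 - O(-47) = -24901 - 1*(-47/46) = -24901 + 47/46 = -1145399/46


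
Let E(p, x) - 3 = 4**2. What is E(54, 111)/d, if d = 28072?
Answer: 19/28072 ≈ 0.00067683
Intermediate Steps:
E(p, x) = 19 (E(p, x) = 3 + 4**2 = 3 + 16 = 19)
E(54, 111)/d = 19/28072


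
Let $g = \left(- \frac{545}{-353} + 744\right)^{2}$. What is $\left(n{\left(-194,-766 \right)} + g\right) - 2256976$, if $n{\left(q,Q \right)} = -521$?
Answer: $- \frac{212042310344}{124609} \approx -1.7017 \cdot 10^{6}$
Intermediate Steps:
$g = \frac{69262133329}{124609}$ ($g = \left(\left(-545\right) \left(- \frac{1}{353}\right) + 744\right)^{2} = \left(\frac{545}{353} + 744\right)^{2} = \left(\frac{263177}{353}\right)^{2} = \frac{69262133329}{124609} \approx 5.5584 \cdot 10^{5}$)
$\left(n{\left(-194,-766 \right)} + g\right) - 2256976 = \left(-521 + \frac{69262133329}{124609}\right) - 2256976 = \frac{69197212040}{124609} - 2256976 = - \frac{212042310344}{124609}$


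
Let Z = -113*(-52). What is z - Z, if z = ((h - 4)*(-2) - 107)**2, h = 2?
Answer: 4733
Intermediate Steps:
Z = 5876
z = 10609 (z = ((2 - 4)*(-2) - 107)**2 = (-2*(-2) - 107)**2 = (4 - 107)**2 = (-103)**2 = 10609)
z - Z = 10609 - 1*5876 = 10609 - 5876 = 4733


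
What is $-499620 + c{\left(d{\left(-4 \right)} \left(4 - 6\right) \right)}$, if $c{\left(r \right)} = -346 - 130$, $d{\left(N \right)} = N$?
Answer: $-500096$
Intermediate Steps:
$c{\left(r \right)} = -476$
$-499620 + c{\left(d{\left(-4 \right)} \left(4 - 6\right) \right)} = -499620 - 476 = -500096$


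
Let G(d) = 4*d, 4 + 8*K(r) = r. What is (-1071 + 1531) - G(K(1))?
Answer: 923/2 ≈ 461.50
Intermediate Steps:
K(r) = -1/2 + r/8
(-1071 + 1531) - G(K(1)) = (-1071 + 1531) - 4*(-1/2 + (1/8)*1) = 460 - 4*(-1/2 + 1/8) = 460 - 4*(-3)/8 = 460 - 1*(-3/2) = 460 + 3/2 = 923/2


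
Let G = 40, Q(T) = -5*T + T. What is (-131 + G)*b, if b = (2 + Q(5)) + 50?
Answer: -2912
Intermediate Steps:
Q(T) = -4*T
b = 32 (b = (2 - 4*5) + 50 = (2 - 20) + 50 = -18 + 50 = 32)
(-131 + G)*b = (-131 + 40)*32 = -91*32 = -2912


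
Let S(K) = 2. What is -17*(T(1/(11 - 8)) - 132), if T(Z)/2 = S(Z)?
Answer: 2176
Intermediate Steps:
T(Z) = 4 (T(Z) = 2*2 = 4)
-17*(T(1/(11 - 8)) - 132) = -17*(4 - 132) = -17*(-128) = 2176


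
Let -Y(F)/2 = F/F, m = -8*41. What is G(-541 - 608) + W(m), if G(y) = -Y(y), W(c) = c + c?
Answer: -654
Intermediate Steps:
m = -328
Y(F) = -2 (Y(F) = -2*F/F = -2*1 = -2)
W(c) = 2*c
G(y) = 2 (G(y) = -1*(-2) = 2)
G(-541 - 608) + W(m) = 2 + 2*(-328) = 2 - 656 = -654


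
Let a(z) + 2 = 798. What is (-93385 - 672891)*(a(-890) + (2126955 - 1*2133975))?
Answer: 4769301824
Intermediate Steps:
a(z) = 796 (a(z) = -2 + 798 = 796)
(-93385 - 672891)*(a(-890) + (2126955 - 1*2133975)) = (-93385 - 672891)*(796 + (2126955 - 1*2133975)) = -766276*(796 + (2126955 - 2133975)) = -766276*(796 - 7020) = -766276*(-6224) = 4769301824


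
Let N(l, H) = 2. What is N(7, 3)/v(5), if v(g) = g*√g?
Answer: 2*√5/25 ≈ 0.17889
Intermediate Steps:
v(g) = g^(3/2)
N(7, 3)/v(5) = 2/(5^(3/2)) = 2/((5*√5)) = 2*(√5/25) = 2*√5/25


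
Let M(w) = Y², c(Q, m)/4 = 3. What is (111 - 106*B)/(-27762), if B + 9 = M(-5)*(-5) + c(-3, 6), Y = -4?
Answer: -8273/27762 ≈ -0.29800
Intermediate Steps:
c(Q, m) = 12 (c(Q, m) = 4*3 = 12)
M(w) = 16 (M(w) = (-4)² = 16)
B = -77 (B = -9 + (16*(-5) + 12) = -9 + (-80 + 12) = -9 - 68 = -77)
(111 - 106*B)/(-27762) = (111 - 106*(-77))/(-27762) = (111 + 8162)*(-1/27762) = 8273*(-1/27762) = -8273/27762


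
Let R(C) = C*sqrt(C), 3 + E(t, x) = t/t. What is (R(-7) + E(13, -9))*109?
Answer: -218 - 763*I*sqrt(7) ≈ -218.0 - 2018.7*I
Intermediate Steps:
E(t, x) = -2 (E(t, x) = -3 + t/t = -3 + 1 = -2)
R(C) = C**(3/2)
(R(-7) + E(13, -9))*109 = ((-7)**(3/2) - 2)*109 = (-7*I*sqrt(7) - 2)*109 = (-2 - 7*I*sqrt(7))*109 = -218 - 763*I*sqrt(7)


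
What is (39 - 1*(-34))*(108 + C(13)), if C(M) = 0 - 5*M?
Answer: 3139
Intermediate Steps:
C(M) = -5*M
(39 - 1*(-34))*(108 + C(13)) = (39 - 1*(-34))*(108 - 5*13) = (39 + 34)*(108 - 65) = 73*43 = 3139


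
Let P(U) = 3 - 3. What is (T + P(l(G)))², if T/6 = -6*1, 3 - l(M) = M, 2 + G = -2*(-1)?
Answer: 1296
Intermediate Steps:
G = 0 (G = -2 - 2*(-1) = -2 + 2 = 0)
l(M) = 3 - M
T = -36 (T = 6*(-6*1) = 6*(-6) = -36)
P(U) = 0
(T + P(l(G)))² = (-36 + 0)² = (-36)² = 1296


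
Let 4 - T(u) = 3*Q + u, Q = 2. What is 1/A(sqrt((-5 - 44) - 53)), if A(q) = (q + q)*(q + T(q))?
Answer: I*sqrt(102)/408 ≈ 0.024754*I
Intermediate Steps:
T(u) = -2 - u (T(u) = 4 - (3*2 + u) = 4 - (6 + u) = 4 + (-6 - u) = -2 - u)
A(q) = -4*q (A(q) = (q + q)*(q + (-2 - q)) = (2*q)*(-2) = -4*q)
1/A(sqrt((-5 - 44) - 53)) = 1/(-4*sqrt((-5 - 44) - 53)) = 1/(-4*sqrt(-49 - 53)) = 1/(-4*I*sqrt(102)) = I*sqrt(102)/408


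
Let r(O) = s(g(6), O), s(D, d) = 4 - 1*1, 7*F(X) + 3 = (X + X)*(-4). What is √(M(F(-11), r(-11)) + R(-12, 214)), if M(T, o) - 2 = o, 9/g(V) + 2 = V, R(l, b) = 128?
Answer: √133 ≈ 11.533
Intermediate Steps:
g(V) = 9/(-2 + V)
F(X) = -3/7 - 8*X/7 (F(X) = -3/7 + ((X + X)*(-4))/7 = -3/7 + ((2*X)*(-4))/7 = -3/7 + (-8*X)/7 = -3/7 - 8*X/7)
s(D, d) = 3 (s(D, d) = 4 - 1 = 3)
r(O) = 3
M(T, o) = 2 + o
√(M(F(-11), r(-11)) + R(-12, 214)) = √((2 + 3) + 128) = √(5 + 128) = √133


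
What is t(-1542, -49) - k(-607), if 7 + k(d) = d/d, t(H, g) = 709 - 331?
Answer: 384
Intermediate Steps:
t(H, g) = 378
k(d) = -6 (k(d) = -7 + d/d = -7 + 1 = -6)
t(-1542, -49) - k(-607) = 378 - 1*(-6) = 378 + 6 = 384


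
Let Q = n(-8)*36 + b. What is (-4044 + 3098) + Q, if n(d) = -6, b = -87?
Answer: -1249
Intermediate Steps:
Q = -303 (Q = -6*36 - 87 = -216 - 87 = -303)
(-4044 + 3098) + Q = (-4044 + 3098) - 303 = -946 - 303 = -1249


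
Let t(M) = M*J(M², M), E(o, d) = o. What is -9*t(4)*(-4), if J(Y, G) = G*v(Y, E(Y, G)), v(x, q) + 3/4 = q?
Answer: 8784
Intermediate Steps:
v(x, q) = -¾ + q
J(Y, G) = G*(-¾ + Y)
t(M) = M²*(-3 + 4*M²)/4 (t(M) = M*(M*(-3 + 4*M²)/4) = M²*(-3 + 4*M²)/4)
-9*t(4)*(-4) = -9*4²*(-¾ + 4²)*(-4) = -144*(-¾ + 16)*(-4) = -144*61/4*(-4) = -9*244*(-4) = -2196*(-4) = 8784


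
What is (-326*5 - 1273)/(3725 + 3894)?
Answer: -2903/7619 ≈ -0.38102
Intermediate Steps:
(-326*5 - 1273)/(3725 + 3894) = (-1630 - 1273)/7619 = -2903*1/7619 = -2903/7619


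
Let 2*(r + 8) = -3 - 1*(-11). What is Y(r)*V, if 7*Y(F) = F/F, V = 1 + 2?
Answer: 3/7 ≈ 0.42857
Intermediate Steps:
r = -4 (r = -8 + (-3 - 1*(-11))/2 = -8 + (-3 + 11)/2 = -8 + (½)*8 = -8 + 4 = -4)
V = 3
Y(F) = ⅐ (Y(F) = (F/F)/7 = (⅐)*1 = ⅐)
Y(r)*V = (⅐)*3 = 3/7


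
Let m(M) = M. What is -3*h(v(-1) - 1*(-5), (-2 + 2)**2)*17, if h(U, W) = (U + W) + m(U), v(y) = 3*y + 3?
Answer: -510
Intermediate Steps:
v(y) = 3 + 3*y
h(U, W) = W + 2*U (h(U, W) = (U + W) + U = W + 2*U)
-3*h(v(-1) - 1*(-5), (-2 + 2)**2)*17 = -3*((-2 + 2)**2 + 2*((3 + 3*(-1)) - 1*(-5)))*17 = -3*(0**2 + 2*((3 - 3) + 5))*17 = -3*(0 + 2*(0 + 5))*17 = -3*(0 + 2*5)*17 = -3*(0 + 10)*17 = -3*10*17 = -30*17 = -510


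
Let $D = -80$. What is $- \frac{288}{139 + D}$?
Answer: $- \frac{288}{59} \approx -4.8814$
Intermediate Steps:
$- \frac{288}{139 + D} = - \frac{288}{139 - 80} = - \frac{288}{59}$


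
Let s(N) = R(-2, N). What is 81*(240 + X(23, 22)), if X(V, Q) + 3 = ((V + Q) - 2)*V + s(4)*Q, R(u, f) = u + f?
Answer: 102870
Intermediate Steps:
R(u, f) = f + u
s(N) = -2 + N (s(N) = N - 2 = -2 + N)
X(V, Q) = -3 + 2*Q + V*(-2 + Q + V) (X(V, Q) = -3 + (((V + Q) - 2)*V + (-2 + 4)*Q) = -3 + (((Q + V) - 2)*V + 2*Q) = -3 + ((-2 + Q + V)*V + 2*Q) = -3 + (V*(-2 + Q + V) + 2*Q) = -3 + (2*Q + V*(-2 + Q + V)) = -3 + 2*Q + V*(-2 + Q + V))
81*(240 + X(23, 22)) = 81*(240 + (-3 + 23**2 - 2*23 + 2*22 + 22*23)) = 81*(240 + (-3 + 529 - 46 + 44 + 506)) = 81*(240 + 1030) = 81*1270 = 102870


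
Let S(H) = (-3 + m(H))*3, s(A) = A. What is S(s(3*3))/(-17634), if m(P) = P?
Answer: -3/2939 ≈ -0.0010208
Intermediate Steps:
S(H) = -9 + 3*H (S(H) = (-3 + H)*3 = -9 + 3*H)
S(s(3*3))/(-17634) = (-9 + 3*(3*3))/(-17634) = (-9 + 3*9)*(-1/17634) = (-9 + 27)*(-1/17634) = 18*(-1/17634) = -3/2939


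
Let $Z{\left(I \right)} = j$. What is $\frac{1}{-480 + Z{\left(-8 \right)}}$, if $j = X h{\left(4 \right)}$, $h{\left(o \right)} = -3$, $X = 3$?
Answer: $- \frac{1}{489} \approx -0.002045$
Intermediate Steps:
$j = -9$ ($j = 3 \left(-3\right) = -9$)
$Z{\left(I \right)} = -9$
$\frac{1}{-480 + Z{\left(-8 \right)}} = \frac{1}{-480 - 9} = \frac{1}{-489} = - \frac{1}{489}$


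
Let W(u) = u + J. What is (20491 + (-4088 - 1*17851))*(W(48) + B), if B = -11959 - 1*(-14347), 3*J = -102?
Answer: -3478096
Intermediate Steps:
J = -34 (J = (⅓)*(-102) = -34)
B = 2388 (B = -11959 + 14347 = 2388)
W(u) = -34 + u (W(u) = u - 34 = -34 + u)
(20491 + (-4088 - 1*17851))*(W(48) + B) = (20491 + (-4088 - 1*17851))*((-34 + 48) + 2388) = (20491 + (-4088 - 17851))*(14 + 2388) = (20491 - 21939)*2402 = -1448*2402 = -3478096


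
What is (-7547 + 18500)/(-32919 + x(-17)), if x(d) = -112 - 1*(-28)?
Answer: -1217/3667 ≈ -0.33188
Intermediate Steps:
x(d) = -84 (x(d) = -112 + 28 = -84)
(-7547 + 18500)/(-32919 + x(-17)) = (-7547 + 18500)/(-32919 - 84) = 10953/(-33003) = 10953*(-1/33003) = -1217/3667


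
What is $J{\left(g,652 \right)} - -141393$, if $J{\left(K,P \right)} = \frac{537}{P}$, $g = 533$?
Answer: $\frac{92188773}{652} \approx 1.4139 \cdot 10^{5}$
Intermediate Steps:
$J{\left(g,652 \right)} - -141393 = \frac{537}{652} - -141393 = 537 \cdot \frac{1}{652} + 141393 = \frac{537}{652} + 141393 = \frac{92188773}{652}$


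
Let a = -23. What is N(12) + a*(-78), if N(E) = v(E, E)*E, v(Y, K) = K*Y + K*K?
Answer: 5250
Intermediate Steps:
v(Y, K) = K² + K*Y (v(Y, K) = K*Y + K² = K² + K*Y)
N(E) = 2*E³ (N(E) = (E*(E + E))*E = (E*(2*E))*E = (2*E²)*E = 2*E³)
N(12) + a*(-78) = 2*12³ - 23*(-78) = 2*1728 + 1794 = 3456 + 1794 = 5250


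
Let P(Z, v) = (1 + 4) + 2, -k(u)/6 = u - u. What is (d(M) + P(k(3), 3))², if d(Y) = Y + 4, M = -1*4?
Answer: 49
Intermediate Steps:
k(u) = 0 (k(u) = -6*(u - u) = -6*0 = 0)
P(Z, v) = 7 (P(Z, v) = 5 + 2 = 7)
M = -4
d(Y) = 4 + Y
(d(M) + P(k(3), 3))² = ((4 - 4) + 7)² = (0 + 7)² = 7² = 49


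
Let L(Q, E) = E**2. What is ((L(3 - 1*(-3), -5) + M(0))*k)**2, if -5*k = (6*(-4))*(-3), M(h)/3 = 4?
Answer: 7096896/25 ≈ 2.8388e+5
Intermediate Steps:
M(h) = 12 (M(h) = 3*4 = 12)
k = -72/5 (k = -6*(-4)*(-3)/5 = -(-24)*(-3)/5 = -1/5*72 = -72/5 ≈ -14.400)
((L(3 - 1*(-3), -5) + M(0))*k)**2 = (((-5)**2 + 12)*(-72/5))**2 = ((25 + 12)*(-72/5))**2 = (37*(-72/5))**2 = (-2664/5)**2 = 7096896/25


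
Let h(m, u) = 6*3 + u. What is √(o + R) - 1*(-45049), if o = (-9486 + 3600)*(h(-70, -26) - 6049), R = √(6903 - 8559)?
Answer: 45049 + √(35651502 + 6*I*√46) ≈ 51020.0 + 0.00341*I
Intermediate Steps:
h(m, u) = 18 + u
R = 6*I*√46 (R = √(-1656) = 6*I*√46 ≈ 40.694*I)
o = 35651502 (o = (-9486 + 3600)*((18 - 26) - 6049) = -5886*(-8 - 6049) = -5886*(-6057) = 35651502)
√(o + R) - 1*(-45049) = √(35651502 + 6*I*√46) - 1*(-45049) = √(35651502 + 6*I*√46) + 45049 = 45049 + √(35651502 + 6*I*√46)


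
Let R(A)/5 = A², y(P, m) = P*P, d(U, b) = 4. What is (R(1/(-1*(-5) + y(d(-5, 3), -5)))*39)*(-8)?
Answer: -520/147 ≈ -3.5374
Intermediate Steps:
y(P, m) = P²
R(A) = 5*A²
(R(1/(-1*(-5) + y(d(-5, 3), -5)))*39)*(-8) = ((5*(1/(-1*(-5) + 4²))²)*39)*(-8) = ((5*(1/(5 + 16))²)*39)*(-8) = ((5*(1/21)²)*39)*(-8) = ((5*(1/441))*39)*(-8) = ((5/441)*39)*(-8) = (65/147)*(-8) = -520/147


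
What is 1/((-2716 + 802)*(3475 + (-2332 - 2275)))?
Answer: 1/2166648 ≈ 4.6154e-7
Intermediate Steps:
1/((-2716 + 802)*(3475 + (-2332 - 2275))) = 1/(-1914*(3475 - 4607)) = 1/(-1914*(-1132)) = 1/2166648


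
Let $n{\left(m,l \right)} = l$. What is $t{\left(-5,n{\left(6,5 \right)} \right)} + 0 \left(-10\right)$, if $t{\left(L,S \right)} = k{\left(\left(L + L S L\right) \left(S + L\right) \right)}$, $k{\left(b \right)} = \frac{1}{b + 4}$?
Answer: $\frac{1}{4} \approx 0.25$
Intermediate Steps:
$k{\left(b \right)} = \frac{1}{4 + b}$
$t{\left(L,S \right)} = \frac{1}{4 + \left(L + S\right) \left(L + S L^{2}\right)}$ ($t{\left(L,S \right)} = \frac{1}{4 + \left(L + L S L\right) \left(S + L\right)} = \frac{1}{4 + \left(L + S L^{2}\right) \left(L + S\right)} = \frac{1}{4 + \left(L + S\right) \left(L + S L^{2}\right)}$)
$t{\left(-5,n{\left(6,5 \right)} \right)} + 0 \left(-10\right) = \frac{1}{4 - 5 \left(-5 + 5 - 5 \cdot 5^{2} + 5 \left(-5\right)^{2}\right)} + 0 \left(-10\right) = \frac{1}{4 - 5 \left(-5 + 5 - 125 + 5 \cdot 25\right)} + 0 = \frac{1}{4 - 5 \left(-5 + 5 - 125 + 125\right)} + 0 = \frac{1}{4 - 0} + 0 = \frac{1}{4 + 0} + 0 = \frac{1}{4} + 0 = \frac{1}{4}$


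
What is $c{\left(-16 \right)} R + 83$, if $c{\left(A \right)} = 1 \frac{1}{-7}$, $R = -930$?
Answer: $\frac{1511}{7} \approx 215.86$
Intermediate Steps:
$c{\left(A \right)} = - \frac{1}{7}$ ($c{\left(A \right)} = 1 \left(- \frac{1}{7}\right) = - \frac{1}{7}$)
$c{\left(-16 \right)} R + 83 = \left(- \frac{1}{7}\right) \left(-930\right) + 83 = \frac{930}{7} + 83 = \frac{1511}{7}$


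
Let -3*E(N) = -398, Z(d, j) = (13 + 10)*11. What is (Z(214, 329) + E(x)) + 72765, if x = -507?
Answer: 219452/3 ≈ 73151.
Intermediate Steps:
Z(d, j) = 253 (Z(d, j) = 23*11 = 253)
E(N) = 398/3 (E(N) = -⅓*(-398) = 398/3)
(Z(214, 329) + E(x)) + 72765 = (253 + 398/3) + 72765 = 1157/3 + 72765 = 219452/3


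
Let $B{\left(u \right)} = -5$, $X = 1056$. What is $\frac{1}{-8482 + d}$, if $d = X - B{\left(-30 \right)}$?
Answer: $- \frac{1}{7421} \approx -0.00013475$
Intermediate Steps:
$d = 1061$ ($d = 1056 - -5 = 1056 + 5 = 1061$)
$\frac{1}{-8482 + d} = \frac{1}{-8482 + 1061} = \frac{1}{-7421} = - \frac{1}{7421}$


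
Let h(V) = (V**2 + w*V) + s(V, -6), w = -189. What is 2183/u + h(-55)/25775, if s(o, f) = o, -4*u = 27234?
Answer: 13891511/70195635 ≈ 0.19790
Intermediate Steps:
u = -13617/2 (u = -1/4*27234 = -13617/2 ≈ -6808.5)
h(V) = V**2 - 188*V (h(V) = (V**2 - 189*V) + V = V**2 - 188*V)
2183/u + h(-55)/25775 = 2183/(-13617/2) - 55*(-188 - 55)/25775 = 2183*(-2/13617) - 55*(-243)*(1/25775) = -4366/13617 + 13365*(1/25775) = -4366/13617 + 2673/5155 = 13891511/70195635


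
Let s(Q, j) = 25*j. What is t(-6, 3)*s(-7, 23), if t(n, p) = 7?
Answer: 4025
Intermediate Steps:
t(-6, 3)*s(-7, 23) = 7*(25*23) = 7*575 = 4025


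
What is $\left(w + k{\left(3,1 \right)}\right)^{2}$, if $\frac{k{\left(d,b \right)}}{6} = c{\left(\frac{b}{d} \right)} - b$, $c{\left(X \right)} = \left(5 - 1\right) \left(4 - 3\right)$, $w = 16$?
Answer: $1156$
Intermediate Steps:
$c{\left(X \right)} = 4$ ($c{\left(X \right)} = 4 \cdot 1 = 4$)
$k{\left(d,b \right)} = 24 - 6 b$ ($k{\left(d,b \right)} = 6 \left(4 - b\right) = 24 - 6 b$)
$\left(w + k{\left(3,1 \right)}\right)^{2} = \left(16 + \left(24 - 6\right)\right)^{2} = \left(16 + 18\right)^{2} = 34^{2} = 1156$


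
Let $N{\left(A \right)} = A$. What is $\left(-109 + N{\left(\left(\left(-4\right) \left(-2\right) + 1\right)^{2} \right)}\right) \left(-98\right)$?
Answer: $2744$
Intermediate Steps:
$\left(-109 + N{\left(\left(\left(-4\right) \left(-2\right) + 1\right)^{2} \right)}\right) \left(-98\right) = \left(-109 + \left(\left(-4\right) \left(-2\right) + 1\right)^{2}\right) \left(-98\right) = \left(-109 + \left(8 + 1\right)^{2}\right) \left(-98\right) = \left(-109 + 9^{2}\right) \left(-98\right) = \left(-109 + 81\right) \left(-98\right) = \left(-28\right) \left(-98\right) = 2744$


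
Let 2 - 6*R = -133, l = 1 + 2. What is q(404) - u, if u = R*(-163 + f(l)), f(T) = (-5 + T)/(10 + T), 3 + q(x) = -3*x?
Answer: 63855/26 ≈ 2456.0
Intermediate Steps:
l = 3
R = 45/2 (R = ⅓ - ⅙*(-133) = ⅓ + 133/6 = 45/2 ≈ 22.500)
q(x) = -3 - 3*x
f(T) = (-5 + T)/(10 + T)
u = -95445/26 (u = 45*(-163 + (-5 + 3)/(10 + 3))/2 = 45*(-163 - 2/13)/2 = (45/2)*(-2121/13) = -95445/26 ≈ -3671.0)
q(404) - u = (-3 - 3*404) - 1*(-95445/26) = (-3 - 1212) + 95445/26 = -1215 + 95445/26 = 63855/26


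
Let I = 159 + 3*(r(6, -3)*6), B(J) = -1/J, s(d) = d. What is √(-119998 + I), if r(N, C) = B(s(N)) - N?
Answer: 5*I*√4798 ≈ 346.34*I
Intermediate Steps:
r(N, C) = -N - 1/N (r(N, C) = -1/N - N = -N - 1/N)
I = 48 (I = 159 + 3*((-1*6 - 1/6)*6) = 159 + 3*((-6 - 1*⅙)*6) = 159 + 3*((-6 - ⅙)*6) = 159 + 3*(-37/6*6) = 159 + 3*(-37) = 159 - 111 = 48)
√(-119998 + I) = √(-119998 + 48) = √(-119950) = 5*I*√4798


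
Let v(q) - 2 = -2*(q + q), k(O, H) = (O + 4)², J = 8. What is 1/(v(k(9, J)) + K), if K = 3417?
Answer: 1/2743 ≈ 0.00036456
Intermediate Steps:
k(O, H) = (4 + O)²
v(q) = 2 - 4*q (v(q) = 2 - 2*(q + q) = 2 - 4*q)
1/(v(k(9, J)) + K) = 1/((2 - 4*(4 + 9)²) + 3417) = 1/((2 - 4*13²) + 3417) = 1/((2 - 4*169) + 3417) = 1/((2 - 676) + 3417) = 1/(-674 + 3417) = 1/2743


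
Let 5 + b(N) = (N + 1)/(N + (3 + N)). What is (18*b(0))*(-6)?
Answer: 504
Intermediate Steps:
b(N) = -5 + (1 + N)/(3 + 2*N) (b(N) = -5 + (N + 1)/(N + (3 + N)) = -5 + (1 + N)/(3 + 2*N))
(18*b(0))*(-6) = (18*((-14 - 9*0)/(3 + 2*0)))*(-6) = (18*((-14 + 0)/(3 + 0)))*(-6) = (18*(-14/3))*(-6) = -84*(-6) = 504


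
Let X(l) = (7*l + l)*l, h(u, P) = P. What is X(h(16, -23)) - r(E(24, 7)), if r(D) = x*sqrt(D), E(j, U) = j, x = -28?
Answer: 4232 + 56*sqrt(6) ≈ 4369.2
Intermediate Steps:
X(l) = 8*l**2 (X(l) = (8*l)*l = 8*l**2)
r(D) = -28*sqrt(D)
X(h(16, -23)) - r(E(24, 7)) = 8*(-23)**2 - (-28)*sqrt(24) = 8*529 - (-28)*2*sqrt(6) = 4232 - (-56)*sqrt(6) = 4232 + 56*sqrt(6)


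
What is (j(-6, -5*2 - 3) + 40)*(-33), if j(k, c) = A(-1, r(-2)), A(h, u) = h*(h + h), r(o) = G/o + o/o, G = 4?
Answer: -1386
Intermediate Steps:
r(o) = 1 + 4/o (r(o) = 4/o + o/o = 4/o + 1 = 1 + 4/o)
A(h, u) = 2*h**2 (A(h, u) = h*(2*h) = 2*h**2)
j(k, c) = 2 (j(k, c) = 2*(-1)**2 = 2*1 = 2)
(j(-6, -5*2 - 3) + 40)*(-33) = (2 + 40)*(-33) = 42*(-33) = -1386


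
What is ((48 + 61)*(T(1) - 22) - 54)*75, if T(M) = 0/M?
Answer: -183900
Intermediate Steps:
T(M) = 0
((48 + 61)*(T(1) - 22) - 54)*75 = ((48 + 61)*(0 - 22) - 54)*75 = (109*(-22) - 54)*75 = (-2398 - 54)*75 = -2452*75 = -183900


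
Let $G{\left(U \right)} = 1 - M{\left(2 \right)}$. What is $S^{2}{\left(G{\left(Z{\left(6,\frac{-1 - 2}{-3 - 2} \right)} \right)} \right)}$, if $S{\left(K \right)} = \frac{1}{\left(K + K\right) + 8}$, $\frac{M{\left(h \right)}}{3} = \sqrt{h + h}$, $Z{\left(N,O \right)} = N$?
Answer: $\frac{1}{4} \approx 0.25$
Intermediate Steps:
$M{\left(h \right)} = 3 \sqrt{2} \sqrt{h}$ ($M{\left(h \right)} = 3 \sqrt{h + h} = 3 \sqrt{2 h} = 3 \sqrt{2} \sqrt{h}$)
$G{\left(U \right)} = -5$ ($G{\left(U \right)} = 1 - 3 \sqrt{2} \sqrt{2} = 1 - 6 = -5$)
$S{\left(K \right)} = \frac{1}{8 + 2 K}$ ($S{\left(K \right)} = \frac{1}{2 K + 8} = \frac{1}{8 + 2 K}$)
$S^{2}{\left(G{\left(Z{\left(6,\frac{-1 - 2}{-3 - 2} \right)} \right)} \right)} = \left(\frac{1}{2 \left(4 - 5\right)}\right)^{2} = \left(\frac{1}{2 \left(-1\right)}\right)^{2} = \left(\frac{1}{2} \left(-1\right)\right)^{2} = \left(- \frac{1}{2}\right)^{2} = \frac{1}{4}$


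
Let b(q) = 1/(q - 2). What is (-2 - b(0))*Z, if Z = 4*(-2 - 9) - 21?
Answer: 195/2 ≈ 97.500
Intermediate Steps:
b(q) = 1/(-2 + q)
Z = -65 (Z = 4*(-11) - 21 = -44 - 21 = -65)
(-2 - b(0))*Z = (-2 - 1/(-2 + 0))*(-65) = (-2 - 1/(-2))*(-65) = (-2 - 1*(-1/2))*(-65) = (-2 + 1/2)*(-65) = -3/2*(-65) = 195/2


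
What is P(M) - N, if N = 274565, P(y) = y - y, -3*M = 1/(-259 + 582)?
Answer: -274565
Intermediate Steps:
M = -1/969 (M = -1/(3*(-259 + 582)) = -⅓/323 = -⅓*1/323 = -1/969 ≈ -0.0010320)
P(y) = 0
P(M) - N = 0 - 1*274565 = 0 - 274565 = -274565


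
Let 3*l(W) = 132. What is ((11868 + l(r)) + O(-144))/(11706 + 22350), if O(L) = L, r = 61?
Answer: 1471/4257 ≈ 0.34555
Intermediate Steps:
l(W) = 44 (l(W) = (⅓)*132 = 44)
((11868 + l(r)) + O(-144))/(11706 + 22350) = ((11868 + 44) - 144)/(11706 + 22350) = (11912 - 144)/34056 = 11768*(1/34056) = 1471/4257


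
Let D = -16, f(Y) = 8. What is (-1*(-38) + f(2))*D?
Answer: -736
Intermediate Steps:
(-1*(-38) + f(2))*D = (-1*(-38) + 8)*(-16) = (38 + 8)*(-16) = 46*(-16) = -736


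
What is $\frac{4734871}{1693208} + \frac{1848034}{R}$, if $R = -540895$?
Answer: $- \frac{568037903527}{915847741160} \approx -0.62023$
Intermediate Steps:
$\frac{4734871}{1693208} + \frac{1848034}{R} = \frac{4734871}{1693208} + \frac{1848034}{-540895} = 4734871 \cdot \frac{1}{1693208} + 1848034 \left(- \frac{1}{540895}\right) = \frac{4734871}{1693208} - \frac{1848034}{540895} = - \frac{568037903527}{915847741160}$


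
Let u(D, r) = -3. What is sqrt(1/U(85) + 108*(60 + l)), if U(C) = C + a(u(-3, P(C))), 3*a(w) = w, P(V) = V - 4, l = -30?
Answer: sqrt(5715381)/42 ≈ 56.921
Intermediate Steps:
P(V) = -4 + V
a(w) = w/3
U(C) = -1 + C (U(C) = C + (1/3)*(-3) = C - 1 = -1 + C)
sqrt(1/U(85) + 108*(60 + l)) = sqrt(1/(-1 + 85) + 108*(60 - 30)) = sqrt(1/84 + 108*30) = sqrt(1/84 + 3240) = sqrt(272161/84) = sqrt(5715381)/42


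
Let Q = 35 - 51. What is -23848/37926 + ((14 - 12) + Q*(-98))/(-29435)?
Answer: -10878710/15947883 ≈ -0.68214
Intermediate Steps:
Q = -16
-23848/37926 + ((14 - 12) + Q*(-98))/(-29435) = -23848/37926 + ((14 - 12) - 16*(-98))/(-29435) = -23848*1/37926 + (2 + 1568)*(-1/29435) = -11924/18963 + 1570*(-1/29435) = -11924/18963 - 314/5887 = -10878710/15947883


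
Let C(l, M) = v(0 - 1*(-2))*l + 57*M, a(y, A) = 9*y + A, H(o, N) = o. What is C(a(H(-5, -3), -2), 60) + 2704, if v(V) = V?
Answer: 6030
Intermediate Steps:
a(y, A) = A + 9*y
C(l, M) = 2*l + 57*M (C(l, M) = (0 - 1*(-2))*l + 57*M = (0 + 2)*l + 57*M = 2*l + 57*M)
C(a(H(-5, -3), -2), 60) + 2704 = (2*(-2 + 9*(-5)) + 57*60) + 2704 = (2*(-2 - 45) + 3420) + 2704 = (2*(-47) + 3420) + 2704 = (-94 + 3420) + 2704 = 3326 + 2704 = 6030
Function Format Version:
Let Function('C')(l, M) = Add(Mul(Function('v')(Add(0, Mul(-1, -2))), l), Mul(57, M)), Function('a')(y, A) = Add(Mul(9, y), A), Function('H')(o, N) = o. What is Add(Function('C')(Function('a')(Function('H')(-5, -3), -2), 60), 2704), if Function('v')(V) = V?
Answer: 6030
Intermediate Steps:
Function('a')(y, A) = Add(A, Mul(9, y))
Function('C')(l, M) = Add(Mul(2, l), Mul(57, M)) (Function('C')(l, M) = Add(Mul(Add(0, Mul(-1, -2)), l), Mul(57, M)) = Add(Mul(Add(0, 2), l), Mul(57, M)) = Add(Mul(2, l), Mul(57, M)))
Add(Function('C')(Function('a')(Function('H')(-5, -3), -2), 60), 2704) = Add(Add(Mul(2, Add(-2, Mul(9, -5))), Mul(57, 60)), 2704) = Add(Add(Mul(2, Add(-2, -45)), 3420), 2704) = Add(Add(Mul(2, -47), 3420), 2704) = Add(Add(-94, 3420), 2704) = Add(3326, 2704) = 6030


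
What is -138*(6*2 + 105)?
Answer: -16146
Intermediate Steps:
-138*(6*2 + 105) = -138*(12 + 105) = -138*117 = -16146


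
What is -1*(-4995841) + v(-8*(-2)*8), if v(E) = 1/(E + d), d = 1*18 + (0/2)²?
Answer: 729392787/146 ≈ 4.9958e+6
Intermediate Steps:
d = 18 (d = 18 + (0*(½))² = 18 + 0² = 18 + 0 = 18)
v(E) = 1/(18 + E) (v(E) = 1/(E + 18) = 1/(18 + E))
-1*(-4995841) + v(-8*(-2)*8) = -1*(-4995841) + 1/(18 - 8*(-2)*8) = 4995841 + 1/(18 + 16*8) = 4995841 + 1/(18 + 128) = 4995841 + 1/146 = 729392787/146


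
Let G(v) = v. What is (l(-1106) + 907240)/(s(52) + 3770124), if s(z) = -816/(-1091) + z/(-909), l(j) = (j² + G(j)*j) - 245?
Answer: 3325696939773/3738904288168 ≈ 0.88948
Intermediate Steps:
l(j) = -245 + 2*j² (l(j) = (j² + j*j) - 245 = (j² + j²) - 245 = 2*j² - 245 = -245 + 2*j²)
s(z) = 816/1091 - z/909 (s(z) = -816*(-1/1091) + z*(-1/909) = 816/1091 - z/909)
(l(-1106) + 907240)/(s(52) + 3770124) = ((-245 + 2*(-1106)²) + 907240)/((816/1091 - 1/909*52) + 3770124) = ((-245 + 2*1223236) + 907240)/((816/1091 - 52/909) + 3770124) = ((-245 + 2446472) + 907240)/(685012/991719 + 3770124) = (2446227 + 907240)/(3738904288168/991719) = 3353467*(991719/3738904288168) = 3325696939773/3738904288168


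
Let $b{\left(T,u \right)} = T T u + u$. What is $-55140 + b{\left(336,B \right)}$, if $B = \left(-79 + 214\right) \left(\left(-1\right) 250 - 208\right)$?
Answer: $-6980476650$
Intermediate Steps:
$B = -61830$ ($B = 135 \left(-250 - 208\right) = 135 \left(-458\right) = -61830$)
$b{\left(T,u \right)} = u + u T^{2}$ ($b{\left(T,u \right)} = T^{2} u + u = u T^{2} + u = u + u T^{2}$)
$-55140 + b{\left(336,B \right)} = -55140 - 61830 \left(1 + 336^{2}\right) = -55140 - 61830 \left(1 + 112896\right) = -55140 - 6980421510 = -6980476650$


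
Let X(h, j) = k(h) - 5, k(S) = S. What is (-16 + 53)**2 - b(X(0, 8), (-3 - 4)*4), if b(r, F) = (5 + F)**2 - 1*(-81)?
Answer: 759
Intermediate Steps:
X(h, j) = -5 + h (X(h, j) = h - 5 = -5 + h)
b(r, F) = 81 + (5 + F)**2 (b(r, F) = (5 + F)**2 + 81 = 81 + (5 + F)**2)
(-16 + 53)**2 - b(X(0, 8), (-3 - 4)*4) = (-16 + 53)**2 - (81 + (5 + (-3 - 4)*4)**2) = 37**2 - (81 + (5 - 7*4)**2) = 1369 - (81 + (5 - 28)**2) = 1369 - (81 + (-23)**2) = 1369 - (81 + 529) = 1369 - 1*610 = 1369 - 610 = 759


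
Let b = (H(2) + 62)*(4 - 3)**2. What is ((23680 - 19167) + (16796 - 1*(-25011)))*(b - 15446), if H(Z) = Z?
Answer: -712494240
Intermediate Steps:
b = 64 (b = (2 + 62)*(4 - 3)**2 = 64*1**2 = 64*1 = 64)
((23680 - 19167) + (16796 - 1*(-25011)))*(b - 15446) = ((23680 - 19167) + (16796 - 1*(-25011)))*(64 - 15446) = (4513 + (16796 + 25011))*(-15382) = (4513 + 41807)*(-15382) = 46320*(-15382) = -712494240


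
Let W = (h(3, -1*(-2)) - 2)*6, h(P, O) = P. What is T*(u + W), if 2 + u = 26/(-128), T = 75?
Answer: 18225/64 ≈ 284.77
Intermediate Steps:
u = -141/64 (u = -2 + 26/(-128) = -2 + 26*(-1/128) = -2 - 13/64 = -141/64 ≈ -2.2031)
W = 6 (W = (3 - 2)*6 = 1*6 = 6)
T*(u + W) = 75*(-141/64 + 6) = 75*(243/64) = 18225/64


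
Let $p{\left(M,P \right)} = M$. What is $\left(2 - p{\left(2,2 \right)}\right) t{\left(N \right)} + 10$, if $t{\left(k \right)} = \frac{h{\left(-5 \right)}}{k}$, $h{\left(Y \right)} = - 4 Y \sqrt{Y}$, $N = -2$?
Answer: $10$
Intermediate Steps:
$h{\left(Y \right)} = - 4 Y^{\frac{3}{2}}$
$t{\left(k \right)} = \frac{20 i \sqrt{5}}{k}$ ($t{\left(k \right)} = \frac{\left(-4\right) \left(-5\right)^{\frac{3}{2}}}{k} = \frac{\left(-4\right) \left(- 5 i \sqrt{5}\right)}{k} = \frac{20 i \sqrt{5}}{k}$)
$\left(2 - p{\left(2,2 \right)}\right) t{\left(N \right)} + 10 = \left(2 - 2\right) \frac{20 i \sqrt{5}}{-2} + 10 = \left(2 - 2\right) 20 i \sqrt{5} \left(- \frac{1}{2}\right) + 10 = 0 \left(- 10 i \sqrt{5}\right) + 10 = 0 + 10 = 10$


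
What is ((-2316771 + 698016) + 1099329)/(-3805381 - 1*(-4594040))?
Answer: -519426/788659 ≈ -0.65862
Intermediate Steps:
((-2316771 + 698016) + 1099329)/(-3805381 - 1*(-4594040)) = (-1618755 + 1099329)/(-3805381 + 4594040) = -519426/788659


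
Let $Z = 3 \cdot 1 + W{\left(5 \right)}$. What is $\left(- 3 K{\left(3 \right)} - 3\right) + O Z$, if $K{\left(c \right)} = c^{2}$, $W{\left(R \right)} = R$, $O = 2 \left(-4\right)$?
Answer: $-94$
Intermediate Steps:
$O = -8$
$Z = 8$ ($Z = 3 \cdot 1 + 5 = 3 + 5 = 8$)
$\left(- 3 K{\left(3 \right)} - 3\right) + O Z = \left(- 3 \cdot 3^{2} - 3\right) - 64 = \left(\left(-3\right) 9 - 3\right) - 64 = \left(-27 - 3\right) - 64 = -30 - 64 = -94$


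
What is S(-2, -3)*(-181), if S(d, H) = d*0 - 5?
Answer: 905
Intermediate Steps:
S(d, H) = -5 (S(d, H) = 0 - 5 = -5)
S(-2, -3)*(-181) = -5*(-181) = 905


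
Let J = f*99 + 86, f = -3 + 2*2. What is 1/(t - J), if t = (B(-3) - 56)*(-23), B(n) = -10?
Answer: 1/1333 ≈ 0.00075019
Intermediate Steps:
f = 1 (f = -3 + 4 = 1)
t = 1518 (t = (-10 - 56)*(-23) = -66*(-23) = 1518)
J = 185 (J = 1*99 + 86 = 99 + 86 = 185)
1/(t - J) = 1/(1518 - 1*185) = 1/(1518 - 185) = 1/1333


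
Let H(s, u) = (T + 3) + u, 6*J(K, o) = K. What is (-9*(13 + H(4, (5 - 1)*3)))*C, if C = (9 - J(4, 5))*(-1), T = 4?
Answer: 2400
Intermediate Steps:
J(K, o) = K/6
H(s, u) = 7 + u (H(s, u) = (4 + 3) + u = 7 + u)
C = -25/3 (C = (9 - 4/6)*(-1) = (9 - 1*⅔)*(-1) = (9 - ⅔)*(-1) = (25/3)*(-1) = -25/3 ≈ -8.3333)
(-9*(13 + H(4, (5 - 1)*3)))*C = -9*(13 + (7 + (5 - 1)*3))*(-25/3) = -9*(13 + (7 + 4*3))*(-25/3) = -9*(13 + (7 + 12))*(-25/3) = -9*(13 + 19)*(-25/3) = -9*32*(-25/3) = -288*(-25/3) = 2400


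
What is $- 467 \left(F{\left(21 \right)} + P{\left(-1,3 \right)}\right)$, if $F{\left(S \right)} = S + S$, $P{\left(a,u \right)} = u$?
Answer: $-21015$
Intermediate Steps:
$F{\left(S \right)} = 2 S$
$- 467 \left(F{\left(21 \right)} + P{\left(-1,3 \right)}\right) = - 467 \left(2 \cdot 21 + 3\right) = - 467 \left(42 + 3\right) = \left(-467\right) 45 = -21015$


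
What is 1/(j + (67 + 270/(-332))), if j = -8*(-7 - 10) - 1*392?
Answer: -166/31509 ≈ -0.0052683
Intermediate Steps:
j = -256 (j = -8*(-17) - 392 = 136 - 392 = -256)
1/(j + (67 + 270/(-332))) = 1/(-256 + (67 + 270/(-332))) = 1/(-256 + (67 + 270*(-1/332))) = 1/(-256 + (67 - 135/166)) = 1/(-256 + 10987/166) = 1/(-31509/166) = -166/31509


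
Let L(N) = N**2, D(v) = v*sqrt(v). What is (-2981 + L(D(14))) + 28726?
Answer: 28489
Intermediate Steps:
D(v) = v**(3/2)
(-2981 + L(D(14))) + 28726 = (-2981 + (14**(3/2))**2) + 28726 = (-2981 + (14*sqrt(14))**2) + 28726 = (-2981 + 2744) + 28726 = -237 + 28726 = 28489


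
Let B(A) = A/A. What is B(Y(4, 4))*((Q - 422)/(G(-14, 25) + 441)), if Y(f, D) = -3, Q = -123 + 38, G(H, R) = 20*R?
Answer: -507/941 ≈ -0.53879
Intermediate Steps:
Q = -85
B(A) = 1
B(Y(4, 4))*((Q - 422)/(G(-14, 25) + 441)) = 1*((-85 - 422)/(20*25 + 441)) = 1*(-507/(500 + 441)) = 1*(-507/941) = -507/941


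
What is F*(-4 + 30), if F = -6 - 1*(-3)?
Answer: -78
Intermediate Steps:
F = -3 (F = -6 + 3 = -3)
F*(-4 + 30) = -3*(-4 + 30) = -3*26 = -78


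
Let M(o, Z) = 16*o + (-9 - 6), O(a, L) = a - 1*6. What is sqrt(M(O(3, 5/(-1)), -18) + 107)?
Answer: 2*sqrt(11) ≈ 6.6332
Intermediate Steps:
O(a, L) = -6 + a (O(a, L) = a - 6 = -6 + a)
M(o, Z) = -15 + 16*o (M(o, Z) = 16*o - 15 = -15 + 16*o)
sqrt(M(O(3, 5/(-1)), -18) + 107) = sqrt((-15 + 16*(-6 + 3)) + 107) = sqrt((-15 + 16*(-3)) + 107) = sqrt((-15 - 48) + 107) = sqrt(-63 + 107) = sqrt(44) = 2*sqrt(11)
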